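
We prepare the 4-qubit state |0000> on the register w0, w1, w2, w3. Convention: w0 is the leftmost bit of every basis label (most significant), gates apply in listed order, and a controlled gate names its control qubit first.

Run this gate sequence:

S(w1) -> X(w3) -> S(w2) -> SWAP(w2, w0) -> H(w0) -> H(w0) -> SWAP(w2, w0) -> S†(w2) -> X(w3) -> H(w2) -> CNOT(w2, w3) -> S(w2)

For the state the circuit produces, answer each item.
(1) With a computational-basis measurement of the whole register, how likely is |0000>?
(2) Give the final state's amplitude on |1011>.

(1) Outcome |0000> occurs with probability 1/2. Key observation: steps 2-9 multiply out to the identity, so the circuit reduces to the remaining gates.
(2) The amplitude on |1011> is 0.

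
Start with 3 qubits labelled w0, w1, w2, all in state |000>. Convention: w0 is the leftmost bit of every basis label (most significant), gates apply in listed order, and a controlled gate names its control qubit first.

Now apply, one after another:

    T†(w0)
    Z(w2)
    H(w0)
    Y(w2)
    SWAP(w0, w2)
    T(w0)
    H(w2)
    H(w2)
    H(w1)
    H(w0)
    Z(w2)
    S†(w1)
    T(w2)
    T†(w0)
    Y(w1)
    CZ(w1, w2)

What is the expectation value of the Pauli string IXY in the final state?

The observable IXY averages to -sqrt(2)/2. Key observation: gates 7-8 undo each other exactly, leaving only the rest of the circuit to track.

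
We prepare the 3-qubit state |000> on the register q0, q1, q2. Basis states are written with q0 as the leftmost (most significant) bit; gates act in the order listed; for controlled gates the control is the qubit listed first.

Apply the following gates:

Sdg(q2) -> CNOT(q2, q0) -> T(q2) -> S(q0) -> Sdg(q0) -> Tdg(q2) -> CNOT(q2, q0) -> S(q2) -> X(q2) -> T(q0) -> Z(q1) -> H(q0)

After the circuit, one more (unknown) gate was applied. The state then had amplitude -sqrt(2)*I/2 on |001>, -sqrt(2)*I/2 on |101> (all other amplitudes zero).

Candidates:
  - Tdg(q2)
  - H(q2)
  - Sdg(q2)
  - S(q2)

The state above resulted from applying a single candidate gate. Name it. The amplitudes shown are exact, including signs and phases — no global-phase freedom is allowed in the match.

It was Sdg(q2) that produced the state shown. Key observation: steps 1-8 multiply out to the identity, so the circuit reduces to the remaining gates.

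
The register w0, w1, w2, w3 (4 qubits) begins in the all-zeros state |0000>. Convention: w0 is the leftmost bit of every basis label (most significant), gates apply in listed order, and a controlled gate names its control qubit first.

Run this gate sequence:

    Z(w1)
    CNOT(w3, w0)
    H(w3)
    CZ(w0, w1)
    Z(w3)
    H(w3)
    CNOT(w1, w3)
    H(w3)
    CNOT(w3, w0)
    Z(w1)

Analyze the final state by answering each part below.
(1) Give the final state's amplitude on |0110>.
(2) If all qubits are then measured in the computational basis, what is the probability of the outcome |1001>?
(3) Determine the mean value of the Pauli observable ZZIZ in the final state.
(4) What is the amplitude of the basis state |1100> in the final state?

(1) |0110> carries amplitude 0 in the final state.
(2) The probability of measuring |1001> is 1/2.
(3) The expectation value of ZZIZ is 1.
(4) The amplitude on |1100> is 0.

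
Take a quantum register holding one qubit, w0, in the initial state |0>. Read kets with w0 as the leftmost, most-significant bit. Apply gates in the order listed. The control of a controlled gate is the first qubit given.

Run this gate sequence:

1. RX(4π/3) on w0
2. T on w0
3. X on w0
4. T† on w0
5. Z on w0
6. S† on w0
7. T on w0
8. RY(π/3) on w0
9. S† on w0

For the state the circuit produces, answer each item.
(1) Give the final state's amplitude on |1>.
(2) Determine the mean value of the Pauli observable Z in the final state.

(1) The final state's coefficient on |1> equals sqrt(3)*(-1 - exp(I*pi/4))/4.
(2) In the final state, Z has expectation 1/4 - 3*sqrt(2)/8.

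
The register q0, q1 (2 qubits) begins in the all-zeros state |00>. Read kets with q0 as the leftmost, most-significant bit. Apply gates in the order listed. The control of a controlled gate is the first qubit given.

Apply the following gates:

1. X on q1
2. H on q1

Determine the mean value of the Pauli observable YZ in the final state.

The observable YZ averages to 0.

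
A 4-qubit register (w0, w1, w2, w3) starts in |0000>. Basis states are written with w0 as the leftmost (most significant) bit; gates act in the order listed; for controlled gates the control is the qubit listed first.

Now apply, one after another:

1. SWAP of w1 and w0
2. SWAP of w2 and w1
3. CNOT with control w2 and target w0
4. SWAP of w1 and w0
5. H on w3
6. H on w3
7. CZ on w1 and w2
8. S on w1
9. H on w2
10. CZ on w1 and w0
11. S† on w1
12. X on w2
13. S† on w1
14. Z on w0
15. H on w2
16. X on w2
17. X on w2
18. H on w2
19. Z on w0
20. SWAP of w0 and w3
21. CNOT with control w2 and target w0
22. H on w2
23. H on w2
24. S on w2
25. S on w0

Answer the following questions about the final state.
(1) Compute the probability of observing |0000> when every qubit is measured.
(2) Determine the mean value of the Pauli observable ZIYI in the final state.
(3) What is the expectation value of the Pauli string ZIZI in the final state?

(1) Outcome |0000> occurs with probability 1/2.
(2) The observable ZIYI averages to 0.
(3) The observable ZIZI averages to 1.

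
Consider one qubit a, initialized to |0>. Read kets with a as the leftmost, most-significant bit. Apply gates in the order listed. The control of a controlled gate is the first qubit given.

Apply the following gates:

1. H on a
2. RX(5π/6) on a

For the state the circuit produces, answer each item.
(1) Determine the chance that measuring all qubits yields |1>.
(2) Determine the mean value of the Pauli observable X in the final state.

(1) The probability of measuring |1> is 1/2.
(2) In the final state, X has expectation 1.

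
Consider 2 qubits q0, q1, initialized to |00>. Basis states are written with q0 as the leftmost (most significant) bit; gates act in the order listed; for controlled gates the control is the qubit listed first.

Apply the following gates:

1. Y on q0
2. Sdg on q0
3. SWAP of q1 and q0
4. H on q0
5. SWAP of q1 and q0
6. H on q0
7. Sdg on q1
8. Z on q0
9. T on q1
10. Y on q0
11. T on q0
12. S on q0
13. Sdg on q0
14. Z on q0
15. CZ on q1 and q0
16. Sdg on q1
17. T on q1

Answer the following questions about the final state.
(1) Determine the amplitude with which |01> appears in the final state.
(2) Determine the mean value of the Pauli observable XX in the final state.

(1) The final state's coefficient on |01> equals -1/2.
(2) The observable XX averages to -sqrt(2)/2.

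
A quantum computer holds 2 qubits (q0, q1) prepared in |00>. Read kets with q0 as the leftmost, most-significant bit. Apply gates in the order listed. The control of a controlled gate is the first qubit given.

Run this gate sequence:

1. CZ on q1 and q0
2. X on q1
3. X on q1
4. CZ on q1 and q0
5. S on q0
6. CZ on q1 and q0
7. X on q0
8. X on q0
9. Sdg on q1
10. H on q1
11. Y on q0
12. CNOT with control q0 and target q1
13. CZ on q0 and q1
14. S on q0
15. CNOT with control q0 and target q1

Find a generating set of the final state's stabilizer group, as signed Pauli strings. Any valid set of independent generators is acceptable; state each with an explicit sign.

One valid set of independent stabilizer generators is -IX, -ZI (any independent generating set of the same group is equally correct). Key observation: steps 1-4 multiply out to the identity, so the circuit reduces to the remaining gates.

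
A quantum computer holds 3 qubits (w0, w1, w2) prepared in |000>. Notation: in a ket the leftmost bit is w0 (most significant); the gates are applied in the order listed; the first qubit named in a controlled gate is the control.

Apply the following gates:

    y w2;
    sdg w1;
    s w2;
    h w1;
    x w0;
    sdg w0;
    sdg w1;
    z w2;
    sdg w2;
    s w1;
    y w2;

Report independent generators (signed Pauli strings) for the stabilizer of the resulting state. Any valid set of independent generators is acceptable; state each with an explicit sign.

One valid set of independent stabilizer generators is +IXI, -ZII, +IIZ (any independent generating set of the same group is equally correct).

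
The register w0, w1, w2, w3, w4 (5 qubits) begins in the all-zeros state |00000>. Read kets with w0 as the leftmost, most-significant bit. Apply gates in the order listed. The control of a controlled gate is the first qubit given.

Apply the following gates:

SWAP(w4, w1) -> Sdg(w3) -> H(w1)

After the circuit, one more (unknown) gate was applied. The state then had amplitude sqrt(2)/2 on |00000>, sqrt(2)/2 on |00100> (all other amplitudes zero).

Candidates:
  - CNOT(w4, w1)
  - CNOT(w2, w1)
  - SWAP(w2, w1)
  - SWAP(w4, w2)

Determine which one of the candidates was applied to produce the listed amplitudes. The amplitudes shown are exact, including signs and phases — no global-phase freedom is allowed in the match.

It was SWAP(w2, w1) that produced the state shown.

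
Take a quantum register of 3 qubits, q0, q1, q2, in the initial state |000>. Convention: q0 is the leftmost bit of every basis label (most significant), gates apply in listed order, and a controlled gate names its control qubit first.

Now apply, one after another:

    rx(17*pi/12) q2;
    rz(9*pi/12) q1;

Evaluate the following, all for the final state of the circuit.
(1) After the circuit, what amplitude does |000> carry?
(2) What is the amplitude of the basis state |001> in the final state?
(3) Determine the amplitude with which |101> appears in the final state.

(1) |000> carries amplitude (-sqrt(2 - sqrt(2))/4 + sqrt(3*sqrt(2) + 6)/4)*exp(5*I*pi/8) in the final state.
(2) The final state's coefficient on |001> equals (-sqrt(sqrt(2) + 2)/4 - sqrt(6 - 3*sqrt(2))/4)*exp(I*pi/8).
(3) The amplitude on |101> is 0.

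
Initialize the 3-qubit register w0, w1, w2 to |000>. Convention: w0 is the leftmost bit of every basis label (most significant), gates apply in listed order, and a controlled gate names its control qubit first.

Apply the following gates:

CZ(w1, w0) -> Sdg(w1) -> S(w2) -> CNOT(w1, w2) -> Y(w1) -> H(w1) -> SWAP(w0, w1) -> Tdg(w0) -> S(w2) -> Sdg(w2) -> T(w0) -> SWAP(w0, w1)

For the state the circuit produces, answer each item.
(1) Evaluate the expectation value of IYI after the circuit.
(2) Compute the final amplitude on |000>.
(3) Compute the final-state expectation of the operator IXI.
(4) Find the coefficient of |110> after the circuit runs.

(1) The observable IYI averages to 0. Key observation: the block from step 7 through step 12 cancels to the identity and can be dropped.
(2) The amplitude on |000> is sqrt(2)*I/2.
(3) The expectation value of IXI is -1.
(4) The final state's coefficient on |110> equals 0.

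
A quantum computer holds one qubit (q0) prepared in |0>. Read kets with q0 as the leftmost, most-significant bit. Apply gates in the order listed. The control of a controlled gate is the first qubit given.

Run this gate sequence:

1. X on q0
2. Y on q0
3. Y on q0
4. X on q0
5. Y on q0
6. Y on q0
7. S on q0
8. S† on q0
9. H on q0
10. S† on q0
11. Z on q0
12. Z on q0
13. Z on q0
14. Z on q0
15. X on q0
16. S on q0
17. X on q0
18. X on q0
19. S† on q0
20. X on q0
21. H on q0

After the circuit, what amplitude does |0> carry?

The final state's coefficient on |0> equals 1/2 - I/2.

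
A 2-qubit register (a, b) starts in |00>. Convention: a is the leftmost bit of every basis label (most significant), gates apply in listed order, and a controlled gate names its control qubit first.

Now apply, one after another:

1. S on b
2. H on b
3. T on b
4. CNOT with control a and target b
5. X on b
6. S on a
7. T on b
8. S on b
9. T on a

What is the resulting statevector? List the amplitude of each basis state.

The final amplitudes are sqrt(2)*exp(I*pi/4)/2 on |00>, sqrt(2)*exp(3*I*pi/4)/2 on |01>, 0 on |10>, 0 on |11>.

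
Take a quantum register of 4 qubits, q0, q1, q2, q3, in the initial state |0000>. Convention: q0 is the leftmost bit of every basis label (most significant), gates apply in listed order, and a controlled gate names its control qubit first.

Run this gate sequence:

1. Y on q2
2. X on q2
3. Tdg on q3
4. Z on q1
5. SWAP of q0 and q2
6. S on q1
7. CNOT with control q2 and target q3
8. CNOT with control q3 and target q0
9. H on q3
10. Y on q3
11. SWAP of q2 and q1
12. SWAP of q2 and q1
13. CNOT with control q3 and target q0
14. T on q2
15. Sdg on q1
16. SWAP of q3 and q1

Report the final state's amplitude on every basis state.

The final amplitudes are sqrt(2)/2 on |0000>, -sqrt(2)/2 on |1100>, and 0 on every other basis state. Key observation: the block from step 11 through step 12 cancels to the identity and can be dropped.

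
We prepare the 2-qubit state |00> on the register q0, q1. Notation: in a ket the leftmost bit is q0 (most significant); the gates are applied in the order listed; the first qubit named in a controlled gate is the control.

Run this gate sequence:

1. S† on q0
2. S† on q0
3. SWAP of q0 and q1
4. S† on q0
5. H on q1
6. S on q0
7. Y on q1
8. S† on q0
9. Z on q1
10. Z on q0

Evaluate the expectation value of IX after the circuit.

In the final state, IX has expectation 1.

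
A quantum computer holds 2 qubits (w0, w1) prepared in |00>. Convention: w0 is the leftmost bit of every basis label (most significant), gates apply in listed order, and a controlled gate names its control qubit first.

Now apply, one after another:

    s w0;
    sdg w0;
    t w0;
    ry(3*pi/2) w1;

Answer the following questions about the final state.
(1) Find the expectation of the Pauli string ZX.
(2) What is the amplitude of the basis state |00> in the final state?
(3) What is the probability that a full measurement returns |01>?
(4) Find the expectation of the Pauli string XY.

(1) The observable ZX averages to -1.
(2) The final state's coefficient on |00> equals -sqrt(2)/2.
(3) Outcome |01> occurs with probability 1/2.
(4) The expectation value of XY is 0.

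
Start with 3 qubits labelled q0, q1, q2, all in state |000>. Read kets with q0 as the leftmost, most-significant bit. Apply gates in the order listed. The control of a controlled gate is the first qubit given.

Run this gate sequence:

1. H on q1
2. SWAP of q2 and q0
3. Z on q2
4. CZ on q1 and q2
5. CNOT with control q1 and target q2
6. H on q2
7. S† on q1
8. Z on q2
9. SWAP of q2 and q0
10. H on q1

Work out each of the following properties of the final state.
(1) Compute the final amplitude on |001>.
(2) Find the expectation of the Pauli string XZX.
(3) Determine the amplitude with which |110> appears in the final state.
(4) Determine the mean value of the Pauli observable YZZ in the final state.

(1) The amplitude on |001> is 0.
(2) In the final state, XZX has expectation 0.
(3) The final state's coefficient on |110> equals sqrt(2)*(-1 + I)/4.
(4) The expectation value of YZZ is -1.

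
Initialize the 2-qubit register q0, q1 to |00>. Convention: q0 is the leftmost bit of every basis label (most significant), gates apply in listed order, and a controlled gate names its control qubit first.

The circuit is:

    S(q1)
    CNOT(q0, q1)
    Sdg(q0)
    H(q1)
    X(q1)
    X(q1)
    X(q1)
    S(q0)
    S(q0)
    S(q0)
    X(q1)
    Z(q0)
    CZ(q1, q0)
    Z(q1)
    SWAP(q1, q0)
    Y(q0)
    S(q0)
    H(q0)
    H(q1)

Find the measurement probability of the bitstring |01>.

The probability of measuring |01> is 1/4.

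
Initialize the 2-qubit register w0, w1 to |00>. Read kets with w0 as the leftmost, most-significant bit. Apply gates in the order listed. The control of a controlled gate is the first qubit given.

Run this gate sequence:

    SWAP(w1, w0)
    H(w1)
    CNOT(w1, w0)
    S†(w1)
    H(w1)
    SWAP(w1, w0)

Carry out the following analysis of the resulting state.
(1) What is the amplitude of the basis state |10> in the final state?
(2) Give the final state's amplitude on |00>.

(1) The final state's coefficient on |10> equals 1/2.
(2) The final state's coefficient on |00> equals 1/2.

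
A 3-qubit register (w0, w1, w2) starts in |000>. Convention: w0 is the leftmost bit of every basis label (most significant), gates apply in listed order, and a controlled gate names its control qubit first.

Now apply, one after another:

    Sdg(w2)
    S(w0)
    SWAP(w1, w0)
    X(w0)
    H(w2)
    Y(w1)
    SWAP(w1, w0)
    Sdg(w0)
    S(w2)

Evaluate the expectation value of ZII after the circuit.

The observable ZII averages to -1.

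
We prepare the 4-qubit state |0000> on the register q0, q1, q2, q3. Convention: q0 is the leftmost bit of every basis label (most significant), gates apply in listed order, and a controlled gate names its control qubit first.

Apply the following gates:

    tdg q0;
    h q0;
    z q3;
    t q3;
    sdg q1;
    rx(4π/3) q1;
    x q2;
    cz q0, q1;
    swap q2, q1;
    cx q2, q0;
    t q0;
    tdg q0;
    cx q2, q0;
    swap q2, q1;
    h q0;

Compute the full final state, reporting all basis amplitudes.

After the circuit, the state carries amplitude -1/2 on |0010>, -sqrt(3)*I/2 on |1110>, and 0 on every other basis state. Key observation: gates 9-14 undo each other exactly, leaving only the rest of the circuit to track.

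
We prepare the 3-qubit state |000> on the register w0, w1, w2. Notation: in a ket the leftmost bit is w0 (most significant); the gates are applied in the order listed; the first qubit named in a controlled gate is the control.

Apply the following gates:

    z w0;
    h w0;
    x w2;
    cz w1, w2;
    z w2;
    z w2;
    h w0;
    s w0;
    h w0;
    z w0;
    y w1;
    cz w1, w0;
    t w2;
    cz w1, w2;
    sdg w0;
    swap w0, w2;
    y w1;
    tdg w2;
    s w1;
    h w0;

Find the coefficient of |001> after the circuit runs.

The final state's coefficient on |001> equals I/2.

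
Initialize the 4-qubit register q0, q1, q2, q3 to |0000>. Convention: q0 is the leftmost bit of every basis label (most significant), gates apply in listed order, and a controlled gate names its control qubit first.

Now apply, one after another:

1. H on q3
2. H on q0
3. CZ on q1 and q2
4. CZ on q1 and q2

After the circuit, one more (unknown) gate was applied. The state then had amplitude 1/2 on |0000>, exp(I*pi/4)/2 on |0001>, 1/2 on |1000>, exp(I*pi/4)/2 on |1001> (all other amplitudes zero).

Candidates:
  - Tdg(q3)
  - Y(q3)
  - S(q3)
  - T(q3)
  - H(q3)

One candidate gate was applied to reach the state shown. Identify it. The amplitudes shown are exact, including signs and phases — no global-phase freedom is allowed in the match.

The applied gate was T(q3).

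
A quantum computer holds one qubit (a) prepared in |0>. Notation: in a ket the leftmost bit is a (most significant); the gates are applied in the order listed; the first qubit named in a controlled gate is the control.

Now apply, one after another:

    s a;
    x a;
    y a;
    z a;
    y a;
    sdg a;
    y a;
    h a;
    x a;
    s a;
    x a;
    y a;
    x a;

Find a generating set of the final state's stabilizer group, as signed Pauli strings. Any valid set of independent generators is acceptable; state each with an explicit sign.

The final state is stabilized by the group generated by +Y; other independent generating sets are equally valid.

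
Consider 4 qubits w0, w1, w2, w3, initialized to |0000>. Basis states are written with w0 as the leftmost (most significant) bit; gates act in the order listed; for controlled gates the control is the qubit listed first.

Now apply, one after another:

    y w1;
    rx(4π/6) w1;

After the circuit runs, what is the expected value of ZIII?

In the final state, ZIII has expectation 1.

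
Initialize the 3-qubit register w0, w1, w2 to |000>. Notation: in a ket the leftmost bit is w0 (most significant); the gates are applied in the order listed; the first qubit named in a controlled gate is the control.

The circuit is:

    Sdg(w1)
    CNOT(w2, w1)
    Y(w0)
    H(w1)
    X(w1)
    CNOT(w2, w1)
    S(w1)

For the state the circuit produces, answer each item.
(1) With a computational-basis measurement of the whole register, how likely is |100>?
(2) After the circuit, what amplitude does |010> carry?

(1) Outcome |100> occurs with probability 1/2.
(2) The final state's coefficient on |010> equals 0.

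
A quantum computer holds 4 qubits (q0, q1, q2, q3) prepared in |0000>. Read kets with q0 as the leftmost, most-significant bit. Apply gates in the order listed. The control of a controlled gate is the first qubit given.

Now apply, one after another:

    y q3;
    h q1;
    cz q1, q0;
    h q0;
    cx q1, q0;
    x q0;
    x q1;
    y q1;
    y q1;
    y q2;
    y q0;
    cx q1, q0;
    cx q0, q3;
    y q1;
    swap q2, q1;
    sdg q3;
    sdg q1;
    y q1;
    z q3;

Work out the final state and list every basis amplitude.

The resulting statevector has amplitude I/2 on |0001>, I/2 on |0011>, -1/2 on |1000>, -1/2 on |1010>, and 0 on every other basis state.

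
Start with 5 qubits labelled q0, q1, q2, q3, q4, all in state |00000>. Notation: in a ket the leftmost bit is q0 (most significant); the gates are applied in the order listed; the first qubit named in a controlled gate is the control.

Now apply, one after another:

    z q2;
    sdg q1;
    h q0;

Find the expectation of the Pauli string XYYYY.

In the final state, XYYYY has expectation 0.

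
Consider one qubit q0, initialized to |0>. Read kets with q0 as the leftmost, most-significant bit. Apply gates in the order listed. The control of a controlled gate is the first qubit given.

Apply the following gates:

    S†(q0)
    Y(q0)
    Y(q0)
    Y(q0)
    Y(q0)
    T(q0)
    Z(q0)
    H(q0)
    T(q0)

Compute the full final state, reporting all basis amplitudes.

The resulting statevector has amplitude sqrt(2)/2 on |0>, sqrt(2)*exp(I*pi/4)/2 on |1>.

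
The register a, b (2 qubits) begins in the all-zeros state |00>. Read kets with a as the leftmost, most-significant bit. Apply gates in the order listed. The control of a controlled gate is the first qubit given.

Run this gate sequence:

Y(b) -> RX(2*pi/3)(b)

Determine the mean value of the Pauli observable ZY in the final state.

In the final state, ZY has expectation sqrt(3)/2.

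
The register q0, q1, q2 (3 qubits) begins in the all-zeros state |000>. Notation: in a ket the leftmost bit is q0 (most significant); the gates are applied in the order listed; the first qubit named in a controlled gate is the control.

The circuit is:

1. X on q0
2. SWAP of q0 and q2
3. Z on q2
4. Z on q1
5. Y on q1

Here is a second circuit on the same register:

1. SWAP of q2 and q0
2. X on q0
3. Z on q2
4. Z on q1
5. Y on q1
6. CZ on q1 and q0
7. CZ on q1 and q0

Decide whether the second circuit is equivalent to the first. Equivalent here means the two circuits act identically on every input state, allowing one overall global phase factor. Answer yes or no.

No, they are not equivalent — no single phase factor reconciles the two unitaries.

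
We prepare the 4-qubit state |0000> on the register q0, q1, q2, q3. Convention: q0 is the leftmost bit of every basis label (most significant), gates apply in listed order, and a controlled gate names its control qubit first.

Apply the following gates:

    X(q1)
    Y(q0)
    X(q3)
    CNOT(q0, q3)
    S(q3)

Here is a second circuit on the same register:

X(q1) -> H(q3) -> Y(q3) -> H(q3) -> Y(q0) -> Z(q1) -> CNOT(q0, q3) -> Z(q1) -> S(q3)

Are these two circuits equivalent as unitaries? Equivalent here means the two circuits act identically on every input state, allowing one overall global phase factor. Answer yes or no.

No, they are not equivalent — no single phase factor reconciles the two unitaries.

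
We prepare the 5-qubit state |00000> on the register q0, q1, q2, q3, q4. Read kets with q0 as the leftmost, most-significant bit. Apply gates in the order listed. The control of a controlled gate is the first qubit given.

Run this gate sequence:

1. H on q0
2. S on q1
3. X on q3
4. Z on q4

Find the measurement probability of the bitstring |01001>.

The probability of measuring |01001> is 0.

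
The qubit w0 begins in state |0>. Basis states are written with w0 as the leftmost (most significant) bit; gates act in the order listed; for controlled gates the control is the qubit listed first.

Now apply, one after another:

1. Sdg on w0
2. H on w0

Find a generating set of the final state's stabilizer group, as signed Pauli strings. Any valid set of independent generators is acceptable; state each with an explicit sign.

One valid set of independent stabilizer generators is +X (any independent generating set of the same group is equally correct).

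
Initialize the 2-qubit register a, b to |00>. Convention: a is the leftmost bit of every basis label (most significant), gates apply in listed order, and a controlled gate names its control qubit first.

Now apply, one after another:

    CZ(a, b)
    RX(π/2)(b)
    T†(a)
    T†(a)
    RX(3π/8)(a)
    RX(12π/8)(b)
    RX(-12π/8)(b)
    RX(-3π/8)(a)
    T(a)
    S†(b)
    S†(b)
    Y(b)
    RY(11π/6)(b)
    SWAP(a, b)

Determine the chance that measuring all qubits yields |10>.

The probability of measuring |10> is 1/2. Key observation: the block from step 4 through step 9 cancels to the identity and can be dropped.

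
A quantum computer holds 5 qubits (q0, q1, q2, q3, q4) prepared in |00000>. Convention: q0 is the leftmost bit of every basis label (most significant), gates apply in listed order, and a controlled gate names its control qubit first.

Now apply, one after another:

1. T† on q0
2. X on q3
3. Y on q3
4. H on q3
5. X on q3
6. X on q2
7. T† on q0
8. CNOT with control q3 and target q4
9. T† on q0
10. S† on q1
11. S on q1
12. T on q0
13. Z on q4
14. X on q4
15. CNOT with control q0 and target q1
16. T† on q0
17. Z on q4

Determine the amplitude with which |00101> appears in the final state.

The final state's coefficient on |00101> equals sqrt(2)*I/2. Key observation: gates 9-12 undo each other exactly, leaving only the rest of the circuit to track.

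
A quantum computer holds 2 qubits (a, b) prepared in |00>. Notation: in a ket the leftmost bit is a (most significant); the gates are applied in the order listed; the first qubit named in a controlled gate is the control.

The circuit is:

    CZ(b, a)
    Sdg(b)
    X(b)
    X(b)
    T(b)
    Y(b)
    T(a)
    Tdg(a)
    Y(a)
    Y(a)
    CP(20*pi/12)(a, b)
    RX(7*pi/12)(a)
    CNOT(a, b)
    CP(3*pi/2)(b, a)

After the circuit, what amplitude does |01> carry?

|01> carries amplitude -I*sqrt(2 - sqrt(2))/4 + I*sqrt(3*sqrt(2) + 6)/4 in the final state. Key observation: gates 3-4 undo each other exactly, leaving only the rest of the circuit to track.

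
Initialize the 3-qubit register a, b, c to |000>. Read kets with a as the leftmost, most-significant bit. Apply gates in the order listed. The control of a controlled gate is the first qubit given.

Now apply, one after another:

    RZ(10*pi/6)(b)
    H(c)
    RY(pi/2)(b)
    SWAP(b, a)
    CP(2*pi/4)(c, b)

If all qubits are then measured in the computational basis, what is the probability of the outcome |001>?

The probability of measuring |001> is 1/4.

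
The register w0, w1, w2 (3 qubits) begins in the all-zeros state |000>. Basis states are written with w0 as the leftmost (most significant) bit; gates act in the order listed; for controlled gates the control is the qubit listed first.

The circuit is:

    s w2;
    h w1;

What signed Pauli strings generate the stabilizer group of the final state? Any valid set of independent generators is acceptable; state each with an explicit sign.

The final state is stabilized by the group generated by +IXI, +ZII, +IIZ; other independent generating sets are equally valid.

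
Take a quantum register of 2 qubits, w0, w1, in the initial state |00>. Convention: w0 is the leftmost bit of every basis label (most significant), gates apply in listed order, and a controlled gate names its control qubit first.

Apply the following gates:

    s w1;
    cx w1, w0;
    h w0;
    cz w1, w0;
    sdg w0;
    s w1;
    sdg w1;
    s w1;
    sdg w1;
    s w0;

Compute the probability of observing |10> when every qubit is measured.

The probability of measuring |10> is 1/2. Key observation: steps 5-10 multiply out to the identity, so the circuit reduces to the remaining gates.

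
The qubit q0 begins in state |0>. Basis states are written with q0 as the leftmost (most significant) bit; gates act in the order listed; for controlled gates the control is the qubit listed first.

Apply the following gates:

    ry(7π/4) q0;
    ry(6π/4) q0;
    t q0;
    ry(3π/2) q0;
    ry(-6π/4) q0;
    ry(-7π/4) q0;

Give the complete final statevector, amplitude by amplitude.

The resulting statevector has amplitude sqrt(2)*(-1 - exp(I*pi/4))/4 on |0>, -1/2 + sqrt(2)/4 + sqrt(2)*exp(I*pi/4)/4 + exp(I*pi/4)/2 on |1>.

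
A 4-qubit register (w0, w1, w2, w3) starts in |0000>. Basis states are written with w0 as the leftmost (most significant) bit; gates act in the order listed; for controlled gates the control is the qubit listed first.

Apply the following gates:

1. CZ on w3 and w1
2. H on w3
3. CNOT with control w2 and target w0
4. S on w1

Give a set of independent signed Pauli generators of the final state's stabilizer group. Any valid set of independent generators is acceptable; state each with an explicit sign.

One valid set of independent stabilizer generators is +IIIX, +ZIII, +IZII, +IIZI (any independent generating set of the same group is equally correct).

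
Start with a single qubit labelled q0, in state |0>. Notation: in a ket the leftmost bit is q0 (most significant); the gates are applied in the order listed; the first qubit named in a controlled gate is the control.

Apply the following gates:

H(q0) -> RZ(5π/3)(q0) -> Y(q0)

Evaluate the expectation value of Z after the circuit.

The observable Z averages to 0.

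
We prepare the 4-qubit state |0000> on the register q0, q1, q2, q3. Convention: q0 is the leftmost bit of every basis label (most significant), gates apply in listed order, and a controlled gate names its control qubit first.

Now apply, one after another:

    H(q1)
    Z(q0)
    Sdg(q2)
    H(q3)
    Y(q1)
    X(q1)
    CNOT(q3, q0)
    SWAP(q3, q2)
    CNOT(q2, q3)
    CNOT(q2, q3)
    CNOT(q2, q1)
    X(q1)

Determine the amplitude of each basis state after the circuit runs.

The final amplitudes are -I/2 on |0000>, I/2 on |0100>, I/2 on |1010>, -I/2 on |1110>, and 0 on every other basis state. Key observation: steps 9-10 multiply out to the identity, so the circuit reduces to the remaining gates.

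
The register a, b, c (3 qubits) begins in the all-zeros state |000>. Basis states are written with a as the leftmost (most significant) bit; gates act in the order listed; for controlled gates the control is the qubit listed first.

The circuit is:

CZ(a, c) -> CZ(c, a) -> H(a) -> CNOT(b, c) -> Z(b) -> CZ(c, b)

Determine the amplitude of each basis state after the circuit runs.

The final amplitudes are sqrt(2)/2 on |000>, sqrt(2)/2 on |100>, and 0 on every other basis state.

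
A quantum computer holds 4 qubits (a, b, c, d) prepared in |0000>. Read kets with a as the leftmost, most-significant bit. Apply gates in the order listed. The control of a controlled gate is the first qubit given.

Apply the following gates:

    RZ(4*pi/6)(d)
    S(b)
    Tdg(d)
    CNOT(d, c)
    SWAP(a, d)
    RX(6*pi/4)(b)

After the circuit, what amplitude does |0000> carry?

The final state's coefficient on |0000> equals sqrt(2)*exp(2*I*pi/3)/2.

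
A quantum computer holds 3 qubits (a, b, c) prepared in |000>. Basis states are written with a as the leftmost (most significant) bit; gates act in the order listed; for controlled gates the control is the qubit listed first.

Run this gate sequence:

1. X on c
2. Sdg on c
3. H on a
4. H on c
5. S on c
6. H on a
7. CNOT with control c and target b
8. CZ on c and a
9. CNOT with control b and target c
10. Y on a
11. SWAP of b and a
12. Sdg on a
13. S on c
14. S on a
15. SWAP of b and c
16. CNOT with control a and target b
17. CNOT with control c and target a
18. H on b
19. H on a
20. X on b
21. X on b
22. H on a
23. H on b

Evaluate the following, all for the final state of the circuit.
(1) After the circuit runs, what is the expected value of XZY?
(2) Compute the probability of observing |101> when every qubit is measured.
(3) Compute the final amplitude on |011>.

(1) The expectation value of XZY is 0.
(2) A full measurement returns |101> with probability 1/2.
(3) |011> carries amplitude -sqrt(2)*I/2 in the final state.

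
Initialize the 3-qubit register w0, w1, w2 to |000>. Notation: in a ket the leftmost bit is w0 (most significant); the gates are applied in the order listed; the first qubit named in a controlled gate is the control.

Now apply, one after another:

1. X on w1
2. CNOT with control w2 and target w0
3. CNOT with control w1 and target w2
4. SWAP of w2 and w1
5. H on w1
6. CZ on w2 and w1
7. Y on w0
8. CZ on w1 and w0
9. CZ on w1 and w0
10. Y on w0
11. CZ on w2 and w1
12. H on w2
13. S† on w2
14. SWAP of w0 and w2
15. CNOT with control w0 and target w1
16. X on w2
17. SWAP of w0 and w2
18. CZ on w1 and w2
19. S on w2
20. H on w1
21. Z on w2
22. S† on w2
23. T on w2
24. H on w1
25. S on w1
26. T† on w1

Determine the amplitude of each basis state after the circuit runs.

After the circuit, the state carries amplitude 0 on |000>, 0 on |001>, 0 on |010>, 0 on |011>, 1/2 on |100>, exp(3*I*pi/4)/2 on |101>, -exp(I*pi/4)/2 on |110>, -1/2 on |111>. Key observation: steps 6-11 multiply out to the identity, so the circuit reduces to the remaining gates.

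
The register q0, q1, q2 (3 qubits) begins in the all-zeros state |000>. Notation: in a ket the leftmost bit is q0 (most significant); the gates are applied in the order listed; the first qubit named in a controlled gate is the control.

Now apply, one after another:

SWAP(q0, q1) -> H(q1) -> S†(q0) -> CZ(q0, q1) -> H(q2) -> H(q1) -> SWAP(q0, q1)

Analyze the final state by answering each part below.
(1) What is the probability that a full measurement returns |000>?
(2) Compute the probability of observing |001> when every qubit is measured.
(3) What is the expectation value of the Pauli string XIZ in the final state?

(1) The probability of measuring |000> is 1/2.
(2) Outcome |001> occurs with probability 1/2.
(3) In the final state, XIZ has expectation 0.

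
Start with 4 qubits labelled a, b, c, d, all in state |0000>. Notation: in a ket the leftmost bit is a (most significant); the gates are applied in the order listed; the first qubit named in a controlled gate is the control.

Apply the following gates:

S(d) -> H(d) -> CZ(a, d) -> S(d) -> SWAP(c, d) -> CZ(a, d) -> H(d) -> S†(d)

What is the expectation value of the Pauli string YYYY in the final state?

The observable YYYY averages to 0.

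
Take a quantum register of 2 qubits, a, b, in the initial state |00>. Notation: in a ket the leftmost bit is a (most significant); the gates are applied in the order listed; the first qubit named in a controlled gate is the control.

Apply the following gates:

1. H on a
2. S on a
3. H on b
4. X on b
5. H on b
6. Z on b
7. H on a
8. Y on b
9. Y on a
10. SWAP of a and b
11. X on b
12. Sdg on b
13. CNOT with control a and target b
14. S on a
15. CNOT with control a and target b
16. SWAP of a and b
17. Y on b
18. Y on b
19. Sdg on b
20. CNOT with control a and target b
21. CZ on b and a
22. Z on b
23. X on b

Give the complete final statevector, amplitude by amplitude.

The final amplitudes are 1/2 + I/2 on |00>, 0 on |01>, 0 on |10>, -1/2 - I/2 on |11>. Key observation: gates 3-6 undo each other exactly, leaving only the rest of the circuit to track.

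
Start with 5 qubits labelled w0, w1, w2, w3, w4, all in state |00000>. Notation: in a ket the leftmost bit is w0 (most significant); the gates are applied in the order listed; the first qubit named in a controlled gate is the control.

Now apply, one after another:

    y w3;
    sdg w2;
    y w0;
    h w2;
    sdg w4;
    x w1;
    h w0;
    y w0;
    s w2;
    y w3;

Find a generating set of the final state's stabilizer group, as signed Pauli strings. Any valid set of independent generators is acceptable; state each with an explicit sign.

The final state is stabilized by the group generated by +XIIII, +IIYII, -IZIII, +IIIZI, +IIIIZ; other independent generating sets are equally valid.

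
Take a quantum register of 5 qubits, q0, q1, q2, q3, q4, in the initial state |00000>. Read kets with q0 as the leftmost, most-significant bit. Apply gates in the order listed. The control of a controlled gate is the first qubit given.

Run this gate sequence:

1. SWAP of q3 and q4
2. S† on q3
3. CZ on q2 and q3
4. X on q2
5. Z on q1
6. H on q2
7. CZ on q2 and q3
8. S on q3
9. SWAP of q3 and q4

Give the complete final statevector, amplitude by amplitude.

The resulting statevector has amplitude sqrt(2)/2 on |00000>, -sqrt(2)/2 on |00100>, and 0 on every other basis state.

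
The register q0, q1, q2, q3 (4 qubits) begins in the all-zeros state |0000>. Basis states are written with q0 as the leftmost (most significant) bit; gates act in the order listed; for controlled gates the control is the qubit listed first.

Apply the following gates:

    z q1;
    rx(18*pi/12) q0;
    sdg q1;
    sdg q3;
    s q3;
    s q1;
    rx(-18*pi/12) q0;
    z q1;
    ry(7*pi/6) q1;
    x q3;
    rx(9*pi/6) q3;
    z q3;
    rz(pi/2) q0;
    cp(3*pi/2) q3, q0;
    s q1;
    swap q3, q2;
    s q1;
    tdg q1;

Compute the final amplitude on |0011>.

|0011> carries amplitude 0 in the final state. Key observation: the block from step 1 through step 8 cancels to the identity and can be dropped.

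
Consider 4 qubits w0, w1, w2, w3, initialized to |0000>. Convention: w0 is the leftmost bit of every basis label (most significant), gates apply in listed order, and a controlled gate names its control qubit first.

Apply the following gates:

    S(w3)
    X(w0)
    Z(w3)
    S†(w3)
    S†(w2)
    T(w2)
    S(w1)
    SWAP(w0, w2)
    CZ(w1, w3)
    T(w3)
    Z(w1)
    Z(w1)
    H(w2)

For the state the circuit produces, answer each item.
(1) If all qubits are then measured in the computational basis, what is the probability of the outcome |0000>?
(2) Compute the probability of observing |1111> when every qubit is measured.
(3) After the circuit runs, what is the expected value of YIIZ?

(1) Outcome |0000> occurs with probability 1/2.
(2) A full measurement returns |1111> with probability 0.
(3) In the final state, YIIZ has expectation 0.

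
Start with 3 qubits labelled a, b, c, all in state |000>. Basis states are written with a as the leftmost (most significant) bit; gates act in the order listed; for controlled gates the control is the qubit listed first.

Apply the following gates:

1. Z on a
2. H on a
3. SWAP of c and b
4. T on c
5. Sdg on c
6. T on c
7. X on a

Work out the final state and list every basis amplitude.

The final amplitudes are sqrt(2)/2 on |000>, sqrt(2)/2 on |100>, and 0 on every other basis state.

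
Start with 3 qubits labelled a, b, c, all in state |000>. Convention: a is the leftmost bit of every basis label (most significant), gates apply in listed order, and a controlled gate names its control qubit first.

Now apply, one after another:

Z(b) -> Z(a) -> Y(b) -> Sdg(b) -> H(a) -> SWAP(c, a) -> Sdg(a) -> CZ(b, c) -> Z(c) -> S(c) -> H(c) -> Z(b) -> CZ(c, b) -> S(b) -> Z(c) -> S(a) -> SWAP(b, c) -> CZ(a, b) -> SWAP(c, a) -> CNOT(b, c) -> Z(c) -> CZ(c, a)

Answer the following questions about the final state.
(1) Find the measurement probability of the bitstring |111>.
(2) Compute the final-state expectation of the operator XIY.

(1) Outcome |111> occurs with probability 1/2.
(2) In the final state, XIY has expectation 0.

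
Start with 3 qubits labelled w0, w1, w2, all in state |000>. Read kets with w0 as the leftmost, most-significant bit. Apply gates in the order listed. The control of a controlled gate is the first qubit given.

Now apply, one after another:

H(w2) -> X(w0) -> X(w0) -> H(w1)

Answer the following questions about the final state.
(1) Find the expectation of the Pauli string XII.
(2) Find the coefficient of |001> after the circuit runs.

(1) The observable XII averages to 0. Key observation: the block from step 2 through step 3 cancels to the identity and can be dropped.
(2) The amplitude on |001> is 1/2.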